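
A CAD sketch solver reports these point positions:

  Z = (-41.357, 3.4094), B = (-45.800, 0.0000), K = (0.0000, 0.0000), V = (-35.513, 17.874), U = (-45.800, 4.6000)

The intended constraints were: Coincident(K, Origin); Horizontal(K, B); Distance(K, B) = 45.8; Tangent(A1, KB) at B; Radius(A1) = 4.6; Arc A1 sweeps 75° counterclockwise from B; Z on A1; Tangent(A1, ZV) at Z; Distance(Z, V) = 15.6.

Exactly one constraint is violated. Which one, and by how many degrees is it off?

Tangent(A1, ZV) at Z — off by 7.00°.

K = (0.00, 0.00) ✓; K.y = 0.00, B.y = 0.00 ✓; |KB| = 45.80 ✓; ∠(UB, BK) = 90.00° ✓; |UB| = 4.600 ✓; bearing(U→Z) − bearing(U→B) = 75.00° ✓; |UZ| = 4.600 ✓; ∠(UZ, ZV) = 97.00° ✗; |ZV| = 15.60 ✓.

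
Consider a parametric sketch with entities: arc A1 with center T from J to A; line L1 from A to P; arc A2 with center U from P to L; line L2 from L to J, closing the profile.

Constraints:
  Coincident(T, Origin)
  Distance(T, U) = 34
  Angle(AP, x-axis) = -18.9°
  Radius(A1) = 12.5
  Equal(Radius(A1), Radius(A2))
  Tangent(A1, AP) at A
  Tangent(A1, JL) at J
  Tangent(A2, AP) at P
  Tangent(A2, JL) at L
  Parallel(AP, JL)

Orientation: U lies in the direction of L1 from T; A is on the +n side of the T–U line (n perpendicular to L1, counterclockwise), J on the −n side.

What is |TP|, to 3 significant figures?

36.2

The slot axis is L1's direction at -18.9°, so u = (cos -18.9°, sin -18.9°) = (0.946, -0.324) and n = (−sin -18.9°, cos -18.9°) = (0.324, 0.946). T is at the origin and U lies 34.0 along u from T, so U = 34.0·u = (32.2, -11.0). Tangency of A1 to both parallel lines with radius 12.5 puts A and J at T ± 12.5·n: A = (4.05, 11.8), J = (-4.05, -11.8). Equal radii place P and L the same way about U: P = U + 12.5·n = (36.2, 0.813), L = U − 12.5·n = (28.1, -22.8). Then |TP| = |P − T| = 36.2.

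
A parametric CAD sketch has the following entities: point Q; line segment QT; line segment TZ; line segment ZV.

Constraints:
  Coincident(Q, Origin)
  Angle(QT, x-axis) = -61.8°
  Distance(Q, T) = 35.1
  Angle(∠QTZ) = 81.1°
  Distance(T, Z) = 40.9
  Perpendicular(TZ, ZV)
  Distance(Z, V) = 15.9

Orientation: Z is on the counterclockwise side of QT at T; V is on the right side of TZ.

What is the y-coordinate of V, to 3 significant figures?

-18.9

∠QTZ = 81.1°, so TZ runs at -61.8° + (180° − 81.1°) = 37.1° from the x-axis; with |TZ| = 40.9, Z = T + 40.9·(cos 37.1°, sin 37.1°) = (49.2, -6.26). TZ is perpendicular to ZV; with |ZV| = 15.9 on the right of TZ, V = Z + 15.9·(0.603, -0.798) = (58.8, -18.9). So V.y = -18.9.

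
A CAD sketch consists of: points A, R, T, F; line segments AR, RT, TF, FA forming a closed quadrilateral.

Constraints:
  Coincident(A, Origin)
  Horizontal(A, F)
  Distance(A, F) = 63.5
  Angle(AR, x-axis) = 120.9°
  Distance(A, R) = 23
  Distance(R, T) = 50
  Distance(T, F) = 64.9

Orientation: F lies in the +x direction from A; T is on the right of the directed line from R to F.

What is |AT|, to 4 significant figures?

27.86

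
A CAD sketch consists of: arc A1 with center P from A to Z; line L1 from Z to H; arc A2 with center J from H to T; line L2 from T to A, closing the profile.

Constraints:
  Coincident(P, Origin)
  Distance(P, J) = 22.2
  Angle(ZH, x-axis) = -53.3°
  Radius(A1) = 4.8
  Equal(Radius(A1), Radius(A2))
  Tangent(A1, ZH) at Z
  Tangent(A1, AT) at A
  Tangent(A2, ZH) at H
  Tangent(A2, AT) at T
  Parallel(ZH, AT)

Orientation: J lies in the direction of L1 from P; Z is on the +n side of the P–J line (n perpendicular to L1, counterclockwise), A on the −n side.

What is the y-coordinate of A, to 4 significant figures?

-2.869

P is at the origin and J lies 22.2 along u from P, so J = 22.2·u = (13.27, -17.80). Tangency of A1 to both parallel lines with radius 4.8 puts Z and A at P ± 4.8·n: Z = (3.849, 2.869), A = (-3.849, -2.869). So A.y = -2.869.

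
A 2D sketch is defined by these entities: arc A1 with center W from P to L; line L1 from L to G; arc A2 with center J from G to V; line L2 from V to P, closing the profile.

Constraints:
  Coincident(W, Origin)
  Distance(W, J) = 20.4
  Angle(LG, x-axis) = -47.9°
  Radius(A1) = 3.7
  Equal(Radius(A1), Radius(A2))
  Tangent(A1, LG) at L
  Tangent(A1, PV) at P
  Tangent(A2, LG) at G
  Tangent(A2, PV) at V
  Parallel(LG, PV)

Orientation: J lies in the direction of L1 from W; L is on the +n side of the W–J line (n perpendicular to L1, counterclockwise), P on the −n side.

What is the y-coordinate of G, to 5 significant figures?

-12.656

The slot axis is L1's direction at -47.9°, so u = (cos -47.9°, sin -47.9°) = (0.67043, -0.74198) and n = (−sin -47.9°, cos -47.9°) = (0.74198, 0.67043). W is at the origin and J lies 20.4 along u from W, so J = 20.4·u = (13.677, -15.136). Tangency of A1 to both parallel lines with radius 3.7 puts L and P at W ± 3.7·n: L = (2.7453, 2.4806), P = (-2.7453, -2.4806). Equal radii place G and V the same way about J: G = J + 3.7·n = (16.422, -12.656), V = J − 3.7·n = (10.931, -17.617). So G.y = -12.656.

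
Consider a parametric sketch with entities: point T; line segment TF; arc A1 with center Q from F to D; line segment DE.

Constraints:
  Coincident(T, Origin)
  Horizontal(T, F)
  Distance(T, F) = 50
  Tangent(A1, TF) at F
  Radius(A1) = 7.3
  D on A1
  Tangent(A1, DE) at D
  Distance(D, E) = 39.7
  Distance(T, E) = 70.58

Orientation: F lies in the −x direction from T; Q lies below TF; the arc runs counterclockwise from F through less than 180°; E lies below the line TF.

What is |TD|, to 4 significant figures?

57.83

T is at the origin; TF is horizontal with |TF| = 50.0 and F on the −x side, so F = (-50.00, 0.000). A1 meets TF tangentially, so QF is at right angles to TF, so Q = F + (0, -7.3) = (-50.00, -7.300). Since QD ⟂ DE (tangency), |QE| = √(7.3² + 39.7²) = 40.37 regardless of where D sits on A1. So E lies on both circle(T, 70.58) and circle(Q, 40.37); the below-TF intersection is E = (-52.10, -47.61). D is the foot of the tangent from E: D = (-57.24, -8.244).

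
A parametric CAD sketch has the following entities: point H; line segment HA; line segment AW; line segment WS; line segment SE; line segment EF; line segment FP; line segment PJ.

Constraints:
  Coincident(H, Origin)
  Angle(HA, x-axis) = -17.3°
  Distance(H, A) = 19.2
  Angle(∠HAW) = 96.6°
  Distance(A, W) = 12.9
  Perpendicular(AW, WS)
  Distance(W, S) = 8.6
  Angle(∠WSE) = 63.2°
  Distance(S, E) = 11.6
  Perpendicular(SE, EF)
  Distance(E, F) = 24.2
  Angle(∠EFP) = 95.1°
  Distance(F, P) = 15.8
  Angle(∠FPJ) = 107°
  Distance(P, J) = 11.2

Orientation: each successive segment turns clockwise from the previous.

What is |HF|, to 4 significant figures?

40.46

H is at the origin; HA runs at -17.3° with length 19.2, so A = (18.33, -5.710). ∠HAW = 96.6° gives AW at -100.7° from the x-axis; with |AW| = 12.9, W = (15.94, -18.39). The perpendicularity gives WS at right angles to AW, so WS runs at 169.3°; with |WS| = 8.6, S = (7.486, -16.79). ∠WSE = 63.2° gives SE at 52.50° from the x-axis; with |SE| = 11.6, E = (14.55, -7.586). SE is perpendicular to EF, so EF runs at -37.50°; with |EF| = 24.2, F = (33.75, -22.32). Then |HF| = |F − H| = 40.46.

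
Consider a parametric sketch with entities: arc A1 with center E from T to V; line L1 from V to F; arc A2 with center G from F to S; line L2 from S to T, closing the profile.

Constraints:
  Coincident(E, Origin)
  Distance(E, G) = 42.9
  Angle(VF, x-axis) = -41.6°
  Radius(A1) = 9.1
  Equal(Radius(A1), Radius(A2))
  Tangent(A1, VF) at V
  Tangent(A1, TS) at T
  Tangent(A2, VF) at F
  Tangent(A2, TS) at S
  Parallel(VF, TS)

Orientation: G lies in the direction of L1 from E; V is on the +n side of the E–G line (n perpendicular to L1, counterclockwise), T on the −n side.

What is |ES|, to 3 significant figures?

43.9

Tangency of A1 to both parallel lines with radius 9.1 puts V and T at E ± 9.1·n: V = (6.04, 6.80), T = (-6.04, -6.80). Equal radii place F and S the same way about G: F = G + 9.1·n = (38.1, -21.7), S = G − 9.1·n = (26.0, -35.3). Then |ES| = |S − E| = 43.9.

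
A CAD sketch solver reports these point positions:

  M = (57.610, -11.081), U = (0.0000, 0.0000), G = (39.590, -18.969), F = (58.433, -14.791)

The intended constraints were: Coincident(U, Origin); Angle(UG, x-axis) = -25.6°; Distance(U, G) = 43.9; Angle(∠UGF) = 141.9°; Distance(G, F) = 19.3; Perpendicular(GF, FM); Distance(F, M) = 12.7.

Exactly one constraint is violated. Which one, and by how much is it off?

Distance(F, M) = 12.7 — off by 8.90.

U = (0.00, 0.00) ✓; UG at -25.60° ✓; |UG| = 43.90 ✓; ∠UGF = 141.9° ✓; |GF| = 19.30 ✓; ∠(GF, FM) = 90.01° ✓; |FM| = 3.800 ✗.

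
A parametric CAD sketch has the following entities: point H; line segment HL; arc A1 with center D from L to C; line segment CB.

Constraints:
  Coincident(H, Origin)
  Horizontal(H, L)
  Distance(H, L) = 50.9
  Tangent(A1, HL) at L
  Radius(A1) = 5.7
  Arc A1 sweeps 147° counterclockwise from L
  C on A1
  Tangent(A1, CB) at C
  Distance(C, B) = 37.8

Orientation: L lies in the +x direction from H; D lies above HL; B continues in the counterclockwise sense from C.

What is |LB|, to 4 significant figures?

42.23

H is at the origin; HL is horizontal with |HL| = 50.9 and L on the +x side, so L = (50.90, 0.000). Tangency of A1 to HL means the radius DL is perpendicular to HL, so D = L + (0, 5.7) = (50.90, 5.700). On A1, L sits at bearing -90° from D; a 147° counterclockwise sweep puts C at bearing 57°, so C = D + 5.7·(cos 57°, sin 57°) = (54.00, 10.48). Since A1 is tangent to CB there, DC ⟂ CB, so CB runs along (−sin 57°, cos 57°); with |CB| = 37.8, B = (22.30, 31.07). Then |LB| = |B − L| = 42.23.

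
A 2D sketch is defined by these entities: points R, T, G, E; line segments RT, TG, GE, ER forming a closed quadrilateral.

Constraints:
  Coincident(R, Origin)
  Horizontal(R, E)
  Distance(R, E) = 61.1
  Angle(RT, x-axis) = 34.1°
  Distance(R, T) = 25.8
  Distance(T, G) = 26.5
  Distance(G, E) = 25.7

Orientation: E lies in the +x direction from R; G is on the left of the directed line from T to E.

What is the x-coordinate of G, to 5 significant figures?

46.929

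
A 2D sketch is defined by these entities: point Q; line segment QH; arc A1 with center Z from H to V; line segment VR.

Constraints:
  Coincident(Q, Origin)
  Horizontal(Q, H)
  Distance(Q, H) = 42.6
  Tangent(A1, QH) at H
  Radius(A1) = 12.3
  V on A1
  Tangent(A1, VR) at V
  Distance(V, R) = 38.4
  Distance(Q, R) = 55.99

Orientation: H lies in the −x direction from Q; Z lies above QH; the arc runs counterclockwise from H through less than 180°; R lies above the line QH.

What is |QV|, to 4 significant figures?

32.32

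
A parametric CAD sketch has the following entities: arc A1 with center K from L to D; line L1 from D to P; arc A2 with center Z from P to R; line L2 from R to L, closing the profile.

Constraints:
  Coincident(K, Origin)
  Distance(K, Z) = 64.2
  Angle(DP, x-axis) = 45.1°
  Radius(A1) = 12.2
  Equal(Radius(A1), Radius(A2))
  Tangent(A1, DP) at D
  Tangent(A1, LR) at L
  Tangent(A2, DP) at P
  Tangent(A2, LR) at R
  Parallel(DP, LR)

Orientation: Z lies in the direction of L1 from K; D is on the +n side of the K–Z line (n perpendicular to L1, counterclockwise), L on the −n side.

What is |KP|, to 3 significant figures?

65.3

Tangency of A1 to both parallel lines with radius 12.2 puts D and L at K ± 12.2·n: D = (-8.64, 8.61), L = (8.64, -8.61). Equal radii place P and R the same way about Z: P = Z + 12.2·n = (36.7, 54.1), R = Z − 12.2·n = (54.0, 36.9). Then |KP| = |P − K| = 65.3.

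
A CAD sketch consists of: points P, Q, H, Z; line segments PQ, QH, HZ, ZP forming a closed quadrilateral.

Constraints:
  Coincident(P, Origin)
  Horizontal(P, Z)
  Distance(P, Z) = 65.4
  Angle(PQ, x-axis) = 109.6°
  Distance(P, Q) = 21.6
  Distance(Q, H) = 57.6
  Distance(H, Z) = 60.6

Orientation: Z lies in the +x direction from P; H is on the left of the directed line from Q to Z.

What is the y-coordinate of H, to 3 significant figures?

54.6

P is at the origin; P and Z share the same y with |PZ| = 65.4 and Z in +x, so Z = (65.4, 0). PQ runs at 109.6° with |PQ| = 21.6, so Q = (-7.25, 20.3). H is determined by |QH| = 57.6 and |HZ| = 60.6 together: it lies at the intersection of circle(Q, 57.6) and circle(Z, 60.6). With |QZ| = 75.4, the foot of the radical line on QZ is 35.4 from Q and the perpendicular offset is √(57.6² − 35.4²) = 45.5. Taking the left-of-QZ solution: H = (39.1, 54.6).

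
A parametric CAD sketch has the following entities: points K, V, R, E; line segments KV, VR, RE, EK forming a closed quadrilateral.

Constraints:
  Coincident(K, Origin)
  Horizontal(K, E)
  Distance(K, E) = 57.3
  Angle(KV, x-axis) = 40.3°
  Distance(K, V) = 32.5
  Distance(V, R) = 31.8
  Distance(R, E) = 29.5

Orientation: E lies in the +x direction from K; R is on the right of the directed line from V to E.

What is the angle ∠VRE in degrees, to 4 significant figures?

78.24°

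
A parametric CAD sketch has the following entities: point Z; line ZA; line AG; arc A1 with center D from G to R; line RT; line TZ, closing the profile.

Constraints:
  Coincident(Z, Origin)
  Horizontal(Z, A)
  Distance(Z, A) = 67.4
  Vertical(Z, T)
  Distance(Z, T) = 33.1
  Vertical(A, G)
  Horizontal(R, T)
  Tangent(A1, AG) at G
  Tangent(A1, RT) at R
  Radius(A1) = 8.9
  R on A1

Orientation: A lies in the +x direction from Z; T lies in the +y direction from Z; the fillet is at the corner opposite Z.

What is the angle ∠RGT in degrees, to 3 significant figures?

37.5°

Z is at the origin; ZA is horizontal with |ZA| = 67.4 and A on the +x side, so A = (67.4, 0.00). ZT is vertical with |ZT| = 33.1 and T on the +y side, so T = (0.00, 33.1). The virtual corner opposite Z is at (67.4, 33.1). Tangency of A1 to AG means the radius DG is perpendicular to AG and A1 meets RT tangentially, so DR is at right angles to RT, with radius 8.9, so the center D sits 8.9 in from both sides at D = (58.5, 24.2). That places the tangent points at G = (67.4, 24.2) on AG and R = (58.5, 33.1) on RT. Then cos ∠RGT = GR·GT / (|GR||GT|), giving 37.5°.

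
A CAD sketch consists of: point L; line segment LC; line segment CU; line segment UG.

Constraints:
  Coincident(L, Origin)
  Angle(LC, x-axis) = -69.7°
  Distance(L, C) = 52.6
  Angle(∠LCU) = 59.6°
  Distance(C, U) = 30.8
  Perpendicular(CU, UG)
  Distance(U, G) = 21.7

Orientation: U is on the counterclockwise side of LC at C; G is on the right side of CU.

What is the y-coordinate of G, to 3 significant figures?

-39.2

L is at the origin; LC runs at -69.7° with length 52.6, so C = 52.6·(cos -69.7°, sin -69.7°) = (18.2, -49.3). ∠LCU = 59.6°, so CU runs at -69.7° + (180° − 59.6°) = 50.7° from the x-axis; with |CU| = 30.8, U = C + 30.8·(cos 50.7°, sin 50.7°) = (37.8, -25.5). CU is perpendicular to UG; with |UG| = 21.7 on the right of CU, G = U + 21.7·(0.774, -0.633) = (54.5, -39.2). So G.y = -39.2.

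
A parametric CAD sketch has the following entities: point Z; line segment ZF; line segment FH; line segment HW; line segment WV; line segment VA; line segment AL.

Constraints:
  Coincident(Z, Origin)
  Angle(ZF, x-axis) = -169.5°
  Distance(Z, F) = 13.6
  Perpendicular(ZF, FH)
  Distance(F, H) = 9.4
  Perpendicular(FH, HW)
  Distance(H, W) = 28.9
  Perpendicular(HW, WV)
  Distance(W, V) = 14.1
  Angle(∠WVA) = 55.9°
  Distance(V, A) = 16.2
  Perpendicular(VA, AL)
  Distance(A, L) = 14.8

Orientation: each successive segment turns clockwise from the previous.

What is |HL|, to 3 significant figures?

24.9

Z is at the origin; ZF runs at -169.5° with length 13.6, so F = (-13.4, -2.48). ZF is perpendicular to FH, so FH runs at 100°; with |FH| = 9.4, H = (-15.1, 6.76). FH ⟂ HW, so HW runs at 10.5°; with |HW| = 28.9, W = (13.3, 12.0). The perpendicularity gives WV at right angles to HW, so WV runs at -79.5°; with |WV| = 14.1, V = (15.9, -1.83). ∠WVA = 55.9° gives VA at 156° from the x-axis; with |VA| = 16.2, A = (1.06, 4.65). The perpendicularity gives AL at right angles to VA, so AL runs at 66.4°; with |AL| = 14.8, L = (6.98, 18.2). Then |HL| = |L − H| = 24.9.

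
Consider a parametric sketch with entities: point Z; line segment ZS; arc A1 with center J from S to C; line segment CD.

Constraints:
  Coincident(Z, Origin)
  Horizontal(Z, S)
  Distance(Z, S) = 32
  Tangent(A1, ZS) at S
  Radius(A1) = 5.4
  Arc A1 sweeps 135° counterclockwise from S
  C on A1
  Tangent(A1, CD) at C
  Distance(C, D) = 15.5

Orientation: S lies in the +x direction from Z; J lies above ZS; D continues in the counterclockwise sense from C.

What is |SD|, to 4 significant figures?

21.41

Z is at the origin; Z and S share the same y with |ZS| = 32.0 and S on the +x side, so S = (32.00, 0.000). The tangent condition forces JS to be normal to ZS, so J = S + (0, 5.4) = (32.00, 5.400). On A1, S sits at bearing -90° from J; a 135° counterclockwise sweep puts C at bearing 45°, so C = J + 5.4·(cos 45°, sin 45°) = (35.82, 9.218). Tangency of A1 to CD means the radius JC is perpendicular to CD, so CD runs along (−sin 45°, cos 45°); with |CD| = 15.5, D = (24.86, 20.18). Then |SD| = |D − S| = 21.41.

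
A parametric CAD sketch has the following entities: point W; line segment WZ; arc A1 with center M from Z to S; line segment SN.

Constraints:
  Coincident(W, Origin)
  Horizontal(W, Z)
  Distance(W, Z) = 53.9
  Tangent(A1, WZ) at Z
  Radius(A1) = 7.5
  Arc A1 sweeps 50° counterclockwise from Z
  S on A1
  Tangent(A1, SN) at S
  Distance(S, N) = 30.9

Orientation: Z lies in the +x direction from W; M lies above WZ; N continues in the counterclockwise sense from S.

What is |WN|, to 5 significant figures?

83.760

On A1, Z sits at bearing -90° from M; a 50° counterclockwise sweep puts S at bearing -40°, so S = M + 7.5·(cos -40°, sin -40°) = (59.645, 2.6791). Since A1 is tangent to SN there, MS ⟂ SN, so SN runs along (−sin -40°, cos -40°); with |SN| = 30.9, N = (79.507, 26.350). Then |WN| = |N − W| = 83.760.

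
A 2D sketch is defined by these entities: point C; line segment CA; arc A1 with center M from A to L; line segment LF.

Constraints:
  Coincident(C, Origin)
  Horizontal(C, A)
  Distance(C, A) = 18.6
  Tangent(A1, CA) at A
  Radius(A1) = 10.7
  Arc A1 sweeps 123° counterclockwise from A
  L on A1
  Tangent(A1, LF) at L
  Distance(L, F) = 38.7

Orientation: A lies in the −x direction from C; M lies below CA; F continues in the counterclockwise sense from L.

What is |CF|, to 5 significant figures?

49.413

C is at the origin; C and A share the same y with |CA| = 18.6 and A on the −x side, so A = (-18.600, 0.0000). The tangent condition forces MA to be normal to CA, so M = A + (0, -10.7) = (-18.600, -10.700). On A1, A sits at bearing 90° from M; a 123° counterclockwise sweep puts L at bearing 213°, so L = M + 10.7·(cos 213°, sin 213°) = (-27.574, -16.528). Since A1 is tangent to LF there, ML ⟂ LF, so LF runs along (−sin 213°, cos 213°); with |LF| = 38.7, F = (-6.4962, -48.984). Then |CF| = |F − C| = 49.413.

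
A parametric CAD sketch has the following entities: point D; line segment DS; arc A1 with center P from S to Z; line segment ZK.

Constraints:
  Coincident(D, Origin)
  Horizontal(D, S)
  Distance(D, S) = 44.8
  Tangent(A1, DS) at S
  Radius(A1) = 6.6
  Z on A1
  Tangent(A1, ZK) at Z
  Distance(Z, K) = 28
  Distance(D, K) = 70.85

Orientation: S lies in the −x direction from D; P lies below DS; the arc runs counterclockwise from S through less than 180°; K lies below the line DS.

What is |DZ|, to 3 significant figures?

50.4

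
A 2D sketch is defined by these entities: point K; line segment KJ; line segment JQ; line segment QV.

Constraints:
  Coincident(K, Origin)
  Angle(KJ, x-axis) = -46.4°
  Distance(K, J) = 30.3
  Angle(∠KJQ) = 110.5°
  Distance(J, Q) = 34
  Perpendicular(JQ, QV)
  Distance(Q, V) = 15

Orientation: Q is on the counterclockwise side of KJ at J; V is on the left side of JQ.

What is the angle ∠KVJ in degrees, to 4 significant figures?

40.50°

∠KJQ = 110.5°, so JQ runs at -46.4° + (180° − 110.5°) = 23.10° from the x-axis; with |JQ| = 34.0, Q = J + 34.0·(cos 23.10°, sin 23.10°) = (52.17, -8.603). JQ ⟂ QV; with |QV| = 15.0 on the left of JQ, V = Q + 15.0·(-0.3923, 0.9198) = (46.28, 5.194). Then cos ∠KVJ = VK·VJ / (|VK||VJ|), giving 40.50°.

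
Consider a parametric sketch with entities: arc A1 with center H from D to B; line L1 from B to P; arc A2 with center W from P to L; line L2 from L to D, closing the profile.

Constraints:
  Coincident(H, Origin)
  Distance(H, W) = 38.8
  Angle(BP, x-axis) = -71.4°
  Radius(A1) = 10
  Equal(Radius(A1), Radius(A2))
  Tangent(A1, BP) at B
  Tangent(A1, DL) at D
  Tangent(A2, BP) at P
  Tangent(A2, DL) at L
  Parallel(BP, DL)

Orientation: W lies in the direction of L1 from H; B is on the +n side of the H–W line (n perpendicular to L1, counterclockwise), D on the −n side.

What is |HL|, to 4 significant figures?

40.07

The slot axis is L1's direction at -71.4°, so u = (cos -71.4°, sin -71.4°) = (0.3190, -0.9478) and n = (−sin -71.4°, cos -71.4°) = (0.9478, 0.3190). H is at the origin and W lies 38.8 along u from H, so W = 38.8·u = (12.38, -36.77). Tangency of A1 to both parallel lines with radius 10.0 puts B and D at H ± 10.0·n: B = (9.478, 3.190), D = (-9.478, -3.190). Equal radii place P and L the same way about W: P = W + 10.0·n = (21.85, -33.58), L = W − 10.0·n = (2.898, -39.96). Then |HL| = |L − H| = 40.07.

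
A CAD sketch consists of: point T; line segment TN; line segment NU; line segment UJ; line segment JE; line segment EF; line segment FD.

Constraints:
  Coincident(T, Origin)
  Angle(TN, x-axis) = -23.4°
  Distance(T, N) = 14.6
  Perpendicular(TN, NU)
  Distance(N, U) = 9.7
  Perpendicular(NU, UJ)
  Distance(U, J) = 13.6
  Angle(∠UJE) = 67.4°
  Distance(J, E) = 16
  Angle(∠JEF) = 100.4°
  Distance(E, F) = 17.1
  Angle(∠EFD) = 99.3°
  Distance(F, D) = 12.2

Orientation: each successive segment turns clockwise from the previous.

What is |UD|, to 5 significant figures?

8.7061

∠JEF = 100.4° gives EF at -35.600° from the x-axis; with |EF| = 17.1, F = (22.479, -8.1391). ∠EFD = 99.3° gives FD at -116.30° from the x-axis; with |FD| = 12.2, D = (17.073, -19.076). Then |UD| = |D − U| = 8.7061.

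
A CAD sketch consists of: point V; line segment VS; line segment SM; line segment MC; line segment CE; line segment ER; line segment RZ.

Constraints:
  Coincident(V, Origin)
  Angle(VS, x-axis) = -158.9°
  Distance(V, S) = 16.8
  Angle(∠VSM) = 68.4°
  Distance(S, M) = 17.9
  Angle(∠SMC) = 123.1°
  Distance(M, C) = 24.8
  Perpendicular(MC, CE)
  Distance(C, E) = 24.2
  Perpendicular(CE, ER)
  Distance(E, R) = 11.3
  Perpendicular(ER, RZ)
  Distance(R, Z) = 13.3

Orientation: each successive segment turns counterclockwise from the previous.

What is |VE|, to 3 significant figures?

19.0

∠SMC = 123.1° gives MC at 9.60° from the x-axis; with |MC| = 24.8, C = (20.9, -15.1). MC ⟂ CE, so CE runs at 99.6°; with |CE| = 24.2, E = (16.9, 8.79). Then |VE| = |E − V| = 19.0.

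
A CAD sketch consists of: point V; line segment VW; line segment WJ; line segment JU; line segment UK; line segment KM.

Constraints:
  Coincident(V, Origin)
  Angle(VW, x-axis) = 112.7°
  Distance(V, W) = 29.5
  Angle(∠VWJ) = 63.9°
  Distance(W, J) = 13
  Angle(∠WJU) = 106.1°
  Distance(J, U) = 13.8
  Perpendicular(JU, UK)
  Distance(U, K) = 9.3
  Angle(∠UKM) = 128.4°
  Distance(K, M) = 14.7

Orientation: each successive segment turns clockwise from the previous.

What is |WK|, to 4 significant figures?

17.70

∠WJU = 106.1° gives JU at -77.30° from the x-axis; with |JU| = 13.8, U = (4.627, 12.98). JU ⟂ UK, so UK runs at -167.3°; with |UK| = 9.3, K = (-4.446, 10.94). Then |WK| = |K − W| = 17.70.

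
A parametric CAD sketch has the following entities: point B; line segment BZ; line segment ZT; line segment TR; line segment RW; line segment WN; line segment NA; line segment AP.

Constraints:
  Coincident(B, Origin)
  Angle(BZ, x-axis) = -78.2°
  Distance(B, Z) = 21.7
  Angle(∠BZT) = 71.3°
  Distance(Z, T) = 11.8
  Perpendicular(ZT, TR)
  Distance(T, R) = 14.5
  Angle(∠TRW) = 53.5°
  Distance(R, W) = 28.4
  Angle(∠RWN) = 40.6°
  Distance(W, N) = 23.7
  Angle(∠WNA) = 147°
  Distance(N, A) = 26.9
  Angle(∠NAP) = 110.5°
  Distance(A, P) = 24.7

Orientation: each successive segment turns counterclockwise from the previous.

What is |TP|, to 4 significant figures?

39.28

B is at the origin; BZ runs at -78.2° with length 21.7, so Z = (4.438, -21.24). ∠BZT = 71.3° gives ZT at 30.50° from the x-axis; with |ZT| = 11.8, T = (14.60, -15.25). ZT is perpendicular to TR, so TR runs at 120.5°; with |TR| = 14.5, R = (7.245, -2.759). ∠TRW = 53.5° gives RW at -113.0° from the x-axis; with |RW| = 28.4, W = (-3.851, -28.90). ∠RWN = 40.6° gives WN at 26.40° from the x-axis; with |WN| = 23.7, N = (17.38, -18.36). ∠WNA = 147.0° gives NA at 59.40° from the x-axis; with |NA| = 26.9, A = (31.07, 4.791). ∠NAP = 110.5° gives AP at 128.9° from the x-axis; with |AP| = 24.7, P = (15.56, 24.01). Then |TP| = |P − T| = 39.28.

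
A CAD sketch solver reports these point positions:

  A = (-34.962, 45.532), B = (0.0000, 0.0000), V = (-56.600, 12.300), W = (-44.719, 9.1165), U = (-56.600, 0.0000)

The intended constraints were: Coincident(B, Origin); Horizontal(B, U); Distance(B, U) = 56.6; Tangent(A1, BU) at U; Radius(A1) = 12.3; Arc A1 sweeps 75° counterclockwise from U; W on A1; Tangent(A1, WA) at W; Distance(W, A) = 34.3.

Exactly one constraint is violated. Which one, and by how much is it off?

Distance(W, A) = 34.3 — off by 3.40.

B = (0.00, 0.00) ✓; B.y = 0.00, U.y = 0.00 ✓; |BU| = 56.60 ✓; ∠(VU, UB) = 90.00° ✓; |VU| = 12.30 ✓; bearing(V→W) − bearing(V→U) = 75.00° ✓; |VW| = 12.30 ✓; ∠(VW, WA) = 90.00° ✓; |WA| = 37.70 ✗.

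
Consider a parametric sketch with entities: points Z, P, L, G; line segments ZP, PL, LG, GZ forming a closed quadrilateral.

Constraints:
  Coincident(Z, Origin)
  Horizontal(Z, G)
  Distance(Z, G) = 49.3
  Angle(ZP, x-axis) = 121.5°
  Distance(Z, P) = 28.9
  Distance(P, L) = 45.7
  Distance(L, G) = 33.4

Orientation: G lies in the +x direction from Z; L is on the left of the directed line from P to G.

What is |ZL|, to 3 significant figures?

41.1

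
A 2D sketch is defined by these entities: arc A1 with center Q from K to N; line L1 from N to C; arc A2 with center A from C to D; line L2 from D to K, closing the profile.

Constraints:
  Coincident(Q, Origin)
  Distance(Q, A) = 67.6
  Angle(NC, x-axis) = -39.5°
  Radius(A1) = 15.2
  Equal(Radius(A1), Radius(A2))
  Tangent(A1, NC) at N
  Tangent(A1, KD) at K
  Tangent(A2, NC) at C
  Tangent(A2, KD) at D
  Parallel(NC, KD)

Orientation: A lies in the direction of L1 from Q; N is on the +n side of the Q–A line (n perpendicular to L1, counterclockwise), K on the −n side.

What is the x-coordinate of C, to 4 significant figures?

61.83

The slot axis is L1's direction at -39.5°, so u = (cos -39.5°, sin -39.5°) = (0.7716, -0.6361) and n = (−sin -39.5°, cos -39.5°) = (0.6361, 0.7716). Q is at the origin and A lies 67.6 along u from Q, so A = 67.6·u = (52.16, -43.00). Tangency of A1 to both parallel lines with radius 15.2 puts N and K at Q ± 15.2·n: N = (9.668, 11.73), K = (-9.668, -11.73). Equal radii place C and D the same way about A: C = A + 15.2·n = (61.83, -31.27), D = A − 15.2·n = (42.49, -54.73). So C.x = 61.83.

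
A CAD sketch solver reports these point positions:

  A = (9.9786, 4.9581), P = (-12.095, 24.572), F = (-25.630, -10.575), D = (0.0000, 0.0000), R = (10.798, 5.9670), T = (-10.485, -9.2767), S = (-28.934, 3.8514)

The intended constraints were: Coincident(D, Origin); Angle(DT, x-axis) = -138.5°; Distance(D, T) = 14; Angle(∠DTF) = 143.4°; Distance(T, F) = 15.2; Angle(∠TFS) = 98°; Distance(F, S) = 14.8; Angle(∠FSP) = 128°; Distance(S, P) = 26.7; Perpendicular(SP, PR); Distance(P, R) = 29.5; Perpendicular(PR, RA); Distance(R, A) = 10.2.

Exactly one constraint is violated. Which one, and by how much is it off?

Distance(R, A) = 10.2 — off by 8.90.

D = (0.00, 0.00) ✓; DT at -138.5° ✓; |DT| = 14.00 ✓; ∠DTF = 143.4° ✓; |TF| = 15.20 ✓; ∠TFS = 98.00° ✓; |FS| = 14.80 ✓; ∠FSP = 128.0° ✓; |SP| = 26.70 ✓; ∠(SP, PR) = 90.00° ✓; |PR| = 29.50 ✓; ∠(PR, RA) = 89.98° ✓; |RA| = 1.300 ✗.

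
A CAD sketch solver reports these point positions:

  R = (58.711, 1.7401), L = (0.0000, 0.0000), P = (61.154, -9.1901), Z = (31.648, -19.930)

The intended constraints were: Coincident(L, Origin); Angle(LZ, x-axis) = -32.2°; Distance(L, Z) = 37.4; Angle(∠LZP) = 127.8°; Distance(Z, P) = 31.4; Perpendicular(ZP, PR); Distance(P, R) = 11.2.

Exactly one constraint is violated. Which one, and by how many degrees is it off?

Perpendicular(ZP, PR) — off by 7.40°.

L = (0.00, 0.00) ✓; LZ at -32.20° ✓; |LZ| = 37.40 ✓; ∠LZP = 127.8° ✓; |ZP| = 31.40 ✓; ∠(ZP, PR) = 82.60° ✗; |PR| = 11.20 ✓.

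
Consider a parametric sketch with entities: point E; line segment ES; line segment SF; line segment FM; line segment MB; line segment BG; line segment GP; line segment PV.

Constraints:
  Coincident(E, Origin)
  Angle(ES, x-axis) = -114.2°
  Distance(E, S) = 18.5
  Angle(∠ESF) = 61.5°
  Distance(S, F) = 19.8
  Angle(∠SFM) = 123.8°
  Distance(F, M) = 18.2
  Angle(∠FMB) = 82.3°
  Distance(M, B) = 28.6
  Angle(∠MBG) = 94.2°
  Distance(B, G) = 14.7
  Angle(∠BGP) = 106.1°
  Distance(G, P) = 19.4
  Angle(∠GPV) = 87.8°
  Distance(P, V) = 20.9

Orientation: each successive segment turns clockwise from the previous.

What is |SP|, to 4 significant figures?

10.25

E is at the origin; ES runs at -114.2° with length 18.5, so S = (-7.584, -16.87). ∠ESF = 61.5° gives SF at 127.3° from the x-axis; with |SF| = 19.8, F = (-19.58, -1.124). ∠SFM = 123.8° gives FM at 71.10° from the x-axis; with |FM| = 18.2, M = (-13.69, 16.09). ∠FMB = 82.3° gives MB at -26.60° from the x-axis; with |MB| = 28.6, B = (11.89, 3.289). ∠MBG = 94.2° gives BG at -112.4° from the x-axis; with |BG| = 14.7, G = (6.284, -10.30). ∠BGP = 106.1° gives GP at 173.7° from the x-axis; with |GP| = 19.4, P = (-13.00, -8.173). Then |SP| = |P − S| = 10.25.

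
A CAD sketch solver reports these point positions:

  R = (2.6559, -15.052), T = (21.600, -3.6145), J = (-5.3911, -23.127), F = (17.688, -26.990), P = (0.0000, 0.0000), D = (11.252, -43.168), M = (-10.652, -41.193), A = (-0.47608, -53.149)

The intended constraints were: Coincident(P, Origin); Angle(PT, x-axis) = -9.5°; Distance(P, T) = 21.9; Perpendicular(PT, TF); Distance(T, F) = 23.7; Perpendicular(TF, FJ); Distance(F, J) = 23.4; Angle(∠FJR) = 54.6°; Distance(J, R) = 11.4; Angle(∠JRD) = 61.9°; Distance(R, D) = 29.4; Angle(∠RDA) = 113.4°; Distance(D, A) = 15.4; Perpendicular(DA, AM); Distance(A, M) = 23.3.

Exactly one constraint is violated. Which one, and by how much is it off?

Distance(A, M) = 23.3 — off by 7.60.

P = (0.00, 0.00) ✓; PT at -9.500° ✓; |PT| = 21.90 ✓; ∠(PT, TF) = 90.00° ✓; |TF| = 23.70 ✓; ∠(TF, FJ) = 90.00° ✓; |FJ| = 23.40 ✓; ∠FJR = 54.60° ✓; |JR| = 11.40 ✓; ∠JRD = 61.90° ✓; |RD| = 29.40 ✓; ∠RDA = 113.4° ✓; |DA| = 15.40 ✓; ∠(DA, AM) = 90.00° ✓; |AM| = 15.70 ✗.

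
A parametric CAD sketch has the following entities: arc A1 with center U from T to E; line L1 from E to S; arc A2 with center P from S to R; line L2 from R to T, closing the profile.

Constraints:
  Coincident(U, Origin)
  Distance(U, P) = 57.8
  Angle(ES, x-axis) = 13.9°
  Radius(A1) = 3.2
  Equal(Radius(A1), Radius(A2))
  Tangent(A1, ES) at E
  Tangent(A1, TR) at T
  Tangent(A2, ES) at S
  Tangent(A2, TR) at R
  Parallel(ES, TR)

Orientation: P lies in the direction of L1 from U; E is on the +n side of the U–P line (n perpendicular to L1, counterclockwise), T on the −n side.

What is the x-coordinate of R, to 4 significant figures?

56.88

The slot axis is L1's direction at 13.9°, so u = (cos 13.9°, sin 13.9°) = (0.9707, 0.2402) and n = (−sin 13.9°, cos 13.9°) = (-0.2402, 0.9707). U is at the origin and P lies 57.8 along u from U, so P = 57.8·u = (56.11, 13.89). Tangency of A1 to both parallel lines with radius 3.2 puts E and T at U ± 3.2·n: E = (-0.7687, 3.106), T = (0.7687, -3.106). Equal radii place S and R the same way about P: S = P + 3.2·n = (55.34, 16.99), R = P − 3.2·n = (56.88, 10.78). So R.x = 56.88.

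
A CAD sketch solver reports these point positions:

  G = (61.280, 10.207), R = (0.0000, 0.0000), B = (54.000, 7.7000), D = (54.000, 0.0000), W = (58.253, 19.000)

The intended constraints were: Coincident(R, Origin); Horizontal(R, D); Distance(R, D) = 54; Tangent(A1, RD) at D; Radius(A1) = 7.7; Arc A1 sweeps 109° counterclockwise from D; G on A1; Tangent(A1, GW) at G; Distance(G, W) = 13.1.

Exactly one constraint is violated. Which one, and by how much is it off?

Distance(G, W) = 13.1 — off by 3.80.

R = (0.00, 0.00) ✓; R.y = 0.00, D.y = 0.00 ✓; |RD| = 54.00 ✓; ∠(BD, DR) = 90.00° ✓; |BD| = 7.700 ✓; bearing(B→G) − bearing(B→D) = 109.0° ✓; |BG| = 7.700 ✓; ∠(BG, GW) = 90.01° ✓; |GW| = 9.299 ✗.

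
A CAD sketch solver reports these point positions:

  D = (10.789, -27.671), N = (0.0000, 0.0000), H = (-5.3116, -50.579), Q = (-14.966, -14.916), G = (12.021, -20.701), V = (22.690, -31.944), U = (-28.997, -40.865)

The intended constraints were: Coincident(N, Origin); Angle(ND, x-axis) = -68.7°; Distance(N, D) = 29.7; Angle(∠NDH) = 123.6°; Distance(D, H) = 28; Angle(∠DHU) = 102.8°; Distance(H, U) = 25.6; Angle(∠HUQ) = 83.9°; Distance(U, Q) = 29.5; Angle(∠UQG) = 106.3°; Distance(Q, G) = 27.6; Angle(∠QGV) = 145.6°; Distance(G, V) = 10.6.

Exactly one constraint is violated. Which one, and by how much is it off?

Distance(G, V) = 10.6 — off by 4.90.

N = (0.00, 0.00) ✓; ND at -68.70° ✓; |ND| = 29.70 ✓; ∠NDH = 123.6° ✓; |DH| = 28.00 ✓; ∠DHU = 102.8° ✓; |HU| = 25.60 ✓; ∠HUQ = 83.90° ✓; |UQ| = 29.50 ✓; ∠UQG = 106.3° ✓; |QG| = 27.60 ✓; ∠QGV = 145.6° ✓; |GV| = 15.50 ✗.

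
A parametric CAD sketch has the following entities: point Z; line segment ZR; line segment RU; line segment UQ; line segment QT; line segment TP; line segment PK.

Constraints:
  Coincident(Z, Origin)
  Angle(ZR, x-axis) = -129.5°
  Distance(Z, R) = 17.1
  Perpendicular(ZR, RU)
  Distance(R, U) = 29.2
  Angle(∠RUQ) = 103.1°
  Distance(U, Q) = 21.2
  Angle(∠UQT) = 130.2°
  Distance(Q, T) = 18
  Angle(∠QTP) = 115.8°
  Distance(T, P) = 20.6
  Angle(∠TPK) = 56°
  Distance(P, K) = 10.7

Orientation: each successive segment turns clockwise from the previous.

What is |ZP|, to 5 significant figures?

14.405

Z is at the origin; ZR runs at -129.5° with length 17.1, so R = (-10.877, -13.195). The perpendicularity gives RU at right angles to ZR, so RU runs at 140.50°; with |RU| = 29.2, U = (-33.408, 5.3787). ∠RUQ = 103.1° gives UQ at 63.600° from the x-axis; with |UQ| = 21.2, Q = (-23.982, 24.368). ∠UQT = 130.2° gives QT at 13.800° from the x-axis; with |QT| = 18.0, T = (-6.5017, 28.661). ∠QTP = 115.8° gives TP at -50.400° from the x-axis; with |TP| = 20.6, P = (6.6292, 12.789). Then |ZP| = |P − Z| = 14.405.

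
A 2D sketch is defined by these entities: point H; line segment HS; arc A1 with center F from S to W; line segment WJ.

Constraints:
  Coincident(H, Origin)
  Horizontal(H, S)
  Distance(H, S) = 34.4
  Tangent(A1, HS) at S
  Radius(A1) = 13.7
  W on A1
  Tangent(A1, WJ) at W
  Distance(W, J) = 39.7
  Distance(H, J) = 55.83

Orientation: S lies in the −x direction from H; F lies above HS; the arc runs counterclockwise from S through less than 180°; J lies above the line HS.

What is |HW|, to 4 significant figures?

24.45

H is at the origin; H and S share the same y with |HS| = 34.4 and S on the −x side, so S = (-34.40, 0.000). The tangent condition forces FS to be normal to HS, so F = S + (0, 13.7) = (-34.40, 13.70). Since FW ⟂ WJ (tangency), |FJ| = √(13.7² + 39.7²) = 42.00 regardless of where W sits on A1. So J lies on both circle(H, 55.83) and circle(F, 42.00); the above-HS intersection is J = (-18.64, 52.63). W is the foot of the tangent from J: W = (-20.72, 12.98).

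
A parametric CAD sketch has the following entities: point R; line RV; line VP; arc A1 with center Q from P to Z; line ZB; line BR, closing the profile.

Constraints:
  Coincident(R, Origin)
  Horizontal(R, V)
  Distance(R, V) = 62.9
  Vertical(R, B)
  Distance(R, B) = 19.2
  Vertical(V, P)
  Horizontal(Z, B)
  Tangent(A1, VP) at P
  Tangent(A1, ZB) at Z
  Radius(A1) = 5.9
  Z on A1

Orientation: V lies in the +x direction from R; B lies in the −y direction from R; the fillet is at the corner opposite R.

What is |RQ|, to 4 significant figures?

58.53

RB is vertical with |RB| = 19.2 and B on the −y side, so B = (0.000, -19.20). The virtual corner opposite R is at (62.90, -19.20). Tangency of A1 to VP means the radius QP is perpendicular to VP and tangency of A1 to ZB means the radius QZ is perpendicular to ZB, with radius 5.9, so the center Q sits 5.9 in from both sides at Q = (57.00, -13.30). Then |RQ| = |Q − R| = 58.53.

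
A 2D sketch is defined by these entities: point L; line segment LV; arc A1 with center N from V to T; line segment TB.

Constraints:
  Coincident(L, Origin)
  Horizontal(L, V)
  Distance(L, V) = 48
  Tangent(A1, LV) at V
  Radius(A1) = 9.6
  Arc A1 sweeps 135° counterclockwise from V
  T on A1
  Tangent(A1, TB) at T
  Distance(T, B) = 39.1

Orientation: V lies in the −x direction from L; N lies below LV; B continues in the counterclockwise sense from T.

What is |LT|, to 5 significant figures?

57.187

L is at the origin; L and V share the same y with |LV| = 48.0 and V on the −x side, so V = (-48.000, 0.0000). The tangent condition forces NV to be normal to LV, so N = V + (0, -9.6) = (-48.000, -9.6000). On A1, V sits at bearing 90° from N; a 135° counterclockwise sweep puts T at bearing 225°, so T = N + 9.6·(cos 225°, sin 225°) = (-54.788, -16.388). Then |LT| = |T − L| = 57.187.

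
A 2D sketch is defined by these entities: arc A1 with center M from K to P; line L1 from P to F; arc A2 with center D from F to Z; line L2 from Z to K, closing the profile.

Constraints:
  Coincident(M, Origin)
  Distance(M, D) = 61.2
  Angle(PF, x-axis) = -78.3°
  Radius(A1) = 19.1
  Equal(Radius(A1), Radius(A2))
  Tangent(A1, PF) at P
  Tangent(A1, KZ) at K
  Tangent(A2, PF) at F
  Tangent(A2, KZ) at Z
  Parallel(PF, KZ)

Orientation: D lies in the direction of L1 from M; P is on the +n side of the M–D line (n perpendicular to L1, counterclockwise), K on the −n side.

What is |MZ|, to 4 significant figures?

64.11

The slot axis is L1's direction at -78.3°, so u = (cos -78.3°, sin -78.3°) = (0.2028, -0.9792) and n = (−sin -78.3°, cos -78.3°) = (0.9792, 0.2028). M is at the origin and D lies 61.2 along u from M, so D = 61.2·u = (12.41, -59.93). Tangency of A1 to both parallel lines with radius 19.1 puts P and K at M ± 19.1·n: P = (18.70, 3.873), K = (-18.70, -3.873). Equal radii place F and Z the same way about D: F = D + 19.1·n = (31.11, -56.06), Z = D − 19.1·n = (-6.293, -63.80). Then |MZ| = |Z − M| = 64.11.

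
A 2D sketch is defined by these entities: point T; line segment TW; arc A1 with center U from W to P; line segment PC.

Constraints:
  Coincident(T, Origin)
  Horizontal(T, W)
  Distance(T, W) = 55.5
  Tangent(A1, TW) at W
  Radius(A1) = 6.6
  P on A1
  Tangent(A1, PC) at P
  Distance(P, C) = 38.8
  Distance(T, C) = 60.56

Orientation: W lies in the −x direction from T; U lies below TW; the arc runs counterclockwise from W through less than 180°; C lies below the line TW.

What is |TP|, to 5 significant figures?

62.026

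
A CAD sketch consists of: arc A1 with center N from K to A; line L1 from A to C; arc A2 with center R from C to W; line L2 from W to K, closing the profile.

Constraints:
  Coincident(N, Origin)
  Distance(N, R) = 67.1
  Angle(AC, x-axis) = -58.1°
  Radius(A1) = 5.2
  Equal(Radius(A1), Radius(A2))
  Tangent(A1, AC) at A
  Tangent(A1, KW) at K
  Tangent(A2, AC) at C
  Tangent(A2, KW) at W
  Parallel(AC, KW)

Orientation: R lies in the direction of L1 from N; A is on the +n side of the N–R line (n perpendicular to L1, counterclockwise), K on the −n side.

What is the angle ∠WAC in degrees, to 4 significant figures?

8.810°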